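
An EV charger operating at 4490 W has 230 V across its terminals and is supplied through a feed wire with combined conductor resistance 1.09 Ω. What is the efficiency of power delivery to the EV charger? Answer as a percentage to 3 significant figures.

I = P / V = 4490 / 230 = 19.52 A through the feed wire.
P_line = I² R_line = (19.52)² × 1.09 = 415.4 W
P_source = P_load + P_line = 4490 + 415.4 = 4905 W
η = P_load / P_source = 4490 / 4905 = 0.9153

91.5 %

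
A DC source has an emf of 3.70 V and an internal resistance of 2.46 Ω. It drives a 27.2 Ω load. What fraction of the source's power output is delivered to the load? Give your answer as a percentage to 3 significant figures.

91.7 %

Efficiency is P_load / P_total. With a series r and R sharing the same I, P = I²R for each, so η = R/(R+r).
η = R / (R + r) = 27.2 / (27.2 + 2.46) = 0.9171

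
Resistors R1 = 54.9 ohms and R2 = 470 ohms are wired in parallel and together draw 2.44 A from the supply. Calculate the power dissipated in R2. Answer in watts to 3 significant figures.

The branches share the same voltage, but only the total current is given — find V from the equivalent resistance first.
1/R_eq = 1/54.9 + 1/470 ⇒ R_eq = 49.16 Ω
V = I_total × R_eq = 2.440 × 49.16 = 119.9 V
P_R2 = V² / R2 = (119.9)² / 470 = 30.61 W

30.6 W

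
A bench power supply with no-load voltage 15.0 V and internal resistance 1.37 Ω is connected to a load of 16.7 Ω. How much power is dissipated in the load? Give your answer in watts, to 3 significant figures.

The internal resistance and the load are in series, so the same I flows through both; get I from ε/(r+R), then I²R for the load.
I = ε / (r + R) = 15.0 / (1.37 + 16.7) = 0.8301 A
P_load = I² R = (0.8301)² × 16.7 = 11.51 W

11.5 W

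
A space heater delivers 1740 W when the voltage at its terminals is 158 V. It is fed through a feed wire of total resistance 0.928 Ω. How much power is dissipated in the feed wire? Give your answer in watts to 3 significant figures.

113 W

Line loss is just I²R for the cable — we know both I and R_line directly.
I = P / V = 1740 / 158 = 11.01 A through the feed wire.
P_line = I² R_line = (11.01)² × 0.928 = 112.5 W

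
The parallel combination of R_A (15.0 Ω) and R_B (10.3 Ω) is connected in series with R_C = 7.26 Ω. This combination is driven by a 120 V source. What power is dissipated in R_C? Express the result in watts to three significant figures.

First find R_p for the parallel pair, then treat R_p + R_C as a series loop.
R_p = (15.0×10.3)/(15.0+10.3) = 6.107 Ω
R_total = R_p + 7.26 = 6.107 + 7.26 = 13.37 Ω
I = V / R_total = 120 / 13.37 = 8.978 A
R_C carries the full series current, so P = I²R.
P_R_C = (8.978)² × 7.26 = 585.1 W

585 W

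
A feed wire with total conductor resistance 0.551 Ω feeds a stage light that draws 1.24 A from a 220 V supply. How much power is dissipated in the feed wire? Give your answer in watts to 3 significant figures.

Only the current and the line resistance are needed for the I²R loss.
The feed wire carries the full 1.24 A.
P_line = I² R_line = (1.240)² × 0.551 = 0.8472 W

0.847 W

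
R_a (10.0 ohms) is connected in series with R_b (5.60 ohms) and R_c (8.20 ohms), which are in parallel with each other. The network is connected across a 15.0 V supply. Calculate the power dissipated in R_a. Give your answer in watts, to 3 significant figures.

12.7 W

Replace R_b and R_c with their parallel equivalent so the circuit becomes R_a in series with R_p.
R_p = (5.60×8.20)/(5.60+8.20) = 3.328 Ω
R_total = 10.0 + 3.328 = 13.33 Ω
I = V / R_total = 15.0 / 13.33 = 1.125 A
R_a is in the main series path, so its power is I²R_a.
P_R_a = (1.125)² × 10.0 = 12.67 W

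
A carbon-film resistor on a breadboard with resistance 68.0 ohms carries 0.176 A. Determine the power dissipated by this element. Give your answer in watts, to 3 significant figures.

2.11 W

The current through and the resistance of the element are both given; use P = I²R.
P = (0.1760 A)² × 68.0 Ω = 2.106 W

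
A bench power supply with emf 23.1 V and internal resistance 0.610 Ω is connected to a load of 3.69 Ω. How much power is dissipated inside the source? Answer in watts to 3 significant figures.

17.6 W

The internal resistance carries the same current as the load; P_int = I²r.
I = ε / (r + R) = 23.1 / (0.610 + 3.69) = 5.372 A
P_int = I² r = (5.372)² × 0.610 = 17.60 W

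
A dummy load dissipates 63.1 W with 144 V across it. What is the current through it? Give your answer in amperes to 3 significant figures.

0.438 A

Inverting the appropriate power form: I = P / V.
I = 63.1 / 144 = 0.4382 A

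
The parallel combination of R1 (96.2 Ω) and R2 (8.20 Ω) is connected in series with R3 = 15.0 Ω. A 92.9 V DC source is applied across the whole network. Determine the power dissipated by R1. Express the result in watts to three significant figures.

10.1 W

Reduce the parallel combination to a single R_p; the circuit then becomes R_p in series with the remaining resistor.
R_p = (96.2×8.20)/(96.2+8.20) = 7.556 Ω
R_total = R_p + 15.0 = 7.556 + 15.0 = 22.56 Ω
I = V / R_total = 92.9 / 22.56 = 4.119 A
Voltage across the parallel pair: V_p = I × R_p = 4.119 × 7.556 = 31.12 V
Use P = V²/R for R1 with V = V_p.
P_R1 = (31.12)² / 96.2 = 10.07 W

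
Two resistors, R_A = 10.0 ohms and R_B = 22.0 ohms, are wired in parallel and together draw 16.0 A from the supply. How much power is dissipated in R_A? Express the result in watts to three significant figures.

1210 W

Parallel branches share V, not I — compute V via R_eq, then use V²/R for the target branch.
1/R_eq = 1/10.0 + 1/22.0 ⇒ R_eq = 6.875 Ω
V = I_total × R_eq = 16.00 × 6.875 = 110.0 V
P_R_A = V² / R_A = (110.0)² / 10.0 = 1210 W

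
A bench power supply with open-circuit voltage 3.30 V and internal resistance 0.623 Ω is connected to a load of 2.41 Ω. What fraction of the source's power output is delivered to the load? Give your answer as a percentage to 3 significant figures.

η = P_load/(P_load+P_int) = I²R/(I²R+I²r) = R/(R+r) — the I² cancels for series elements.
η = R / (R + r) = 2.41 / (2.41 + 0.623) = 0.7946

79.5 %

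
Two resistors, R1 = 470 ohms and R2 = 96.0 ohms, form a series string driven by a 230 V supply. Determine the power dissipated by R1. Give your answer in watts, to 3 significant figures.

77.6 W

Since the resistors are in series they all carry the loop current I = V/R_total; the power in any one is I²R.
R_total = 470 + 96.0 = 566.0 Ω
I = V / R_total = 230 / 566.0 = 0.4064 A
P_R1 = I² × R1 = (0.4064)² × 470 = 77.61 W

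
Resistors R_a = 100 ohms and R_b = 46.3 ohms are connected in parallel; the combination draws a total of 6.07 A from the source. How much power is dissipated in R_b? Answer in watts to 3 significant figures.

We need the common branch voltage; get it from I_total × R_eq, then P = V²/R for the branch.
1/R_eq = 1/100 + 1/46.3 ⇒ R_eq = 31.65 Ω
V = I_total × R_eq = 6.070 × 31.65 = 192.1 V
P_R_b = V² / R_b = (192.1)² / 46.3 = 797.0 W

797 W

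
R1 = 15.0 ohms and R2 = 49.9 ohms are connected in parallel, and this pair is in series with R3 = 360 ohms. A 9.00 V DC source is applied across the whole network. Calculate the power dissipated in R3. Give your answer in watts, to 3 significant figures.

0.211 W

Combine R1 and R2 into their parallel equivalent first, reducing the network to two series resistors.
R_p = (15.0×49.9)/(15.0+49.9) = 11.53 Ω
R_total = R_p + 360 = 11.53 + 360 = 371.5 Ω
I = V / R_total = 9.00 / 371.5 = 0.02422 A
R3 carries the full series current, so P = I²R.
P_R3 = (0.02422)² × 360 = 0.2112 W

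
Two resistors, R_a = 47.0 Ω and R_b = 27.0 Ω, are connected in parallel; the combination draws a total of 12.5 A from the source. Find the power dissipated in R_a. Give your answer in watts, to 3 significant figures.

Parallel branches share V, not I — compute V via R_eq, then use V²/R for the target branch.
1/R_eq = 1/47.0 + 1/27.0 ⇒ R_eq = 17.15 Ω
V = I_total × R_eq = 12.50 × 17.15 = 214.4 V
P_R_a = V² / R_a = (214.4)² / 47.0 = 977.6 W

978 W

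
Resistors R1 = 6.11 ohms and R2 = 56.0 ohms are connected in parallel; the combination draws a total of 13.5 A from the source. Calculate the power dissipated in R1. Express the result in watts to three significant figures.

905 W

The branches share the same voltage, but only the total current is given — find V from the equivalent resistance first.
1/R_eq = 1/6.11 + 1/56.0 ⇒ R_eq = 5.509 Ω
V = I_total × R_eq = 13.50 × 5.509 = 74.37 V
P_R1 = V² / R1 = (74.37)² / 6.11 = 905.2 W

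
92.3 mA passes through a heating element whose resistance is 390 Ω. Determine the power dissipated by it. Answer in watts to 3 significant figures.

Knowing I and R, the power is just I²R — no need to find V first.
P = (0.09230 A)² × 390 Ω = 3.323 W

3.32 W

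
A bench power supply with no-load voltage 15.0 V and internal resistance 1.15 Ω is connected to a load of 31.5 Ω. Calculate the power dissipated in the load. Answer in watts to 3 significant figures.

6.65 W

The internal resistance and the load are in series, so the same I flows through both; get I from ε/(r+R), then I²R for the load.
I = ε / (r + R) = 15.0 / (1.15 + 31.5) = 0.4594 A
P_load = I² R = (0.4594)² × 31.5 = 6.649 W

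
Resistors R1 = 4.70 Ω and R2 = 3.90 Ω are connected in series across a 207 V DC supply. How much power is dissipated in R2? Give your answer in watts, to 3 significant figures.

In a series string the same current flows through every resistor — find that current, then P = I²R for the one we want.
R_total = 4.70 + 3.90 = 8.600 Ω
I = V / R_total = 207 / 8.600 = 24.07 A
P_R2 = I² × R2 = (24.07)² × 3.90 = 2259 W

2260 W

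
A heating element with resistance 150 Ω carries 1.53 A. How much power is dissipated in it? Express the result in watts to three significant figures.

Current and resistance are given, so P = I²R is the direct form.
P = (1.530 A)² × 150 Ω = 351.1 W

351 W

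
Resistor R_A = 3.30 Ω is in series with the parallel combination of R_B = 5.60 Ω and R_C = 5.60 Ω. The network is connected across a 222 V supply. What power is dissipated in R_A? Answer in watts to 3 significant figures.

First combine the parallel branches into one equivalent R_p, then R_A + R_p is a series pair.
R_p = (5.60×5.60)/(5.60+5.60) = 2.800 Ω
R_total = 3.30 + 2.800 = 6.100 Ω
I = V / R_total = 222 / 6.100 = 36.39 A
The full supply current passes through R_A: P = I²R.
P_R_A = (36.39)² × 3.30 = 4371 W

4370 W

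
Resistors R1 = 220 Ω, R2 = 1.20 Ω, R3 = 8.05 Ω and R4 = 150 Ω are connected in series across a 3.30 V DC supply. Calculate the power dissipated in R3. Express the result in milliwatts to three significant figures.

0.609 mW

In a series string the same current flows through every resistor — find that current, then P = I²R for the one we want.
R_total = 220 + 1.20 + 8.05 + 150 = 379.2 Ω
I = V / R_total = 3.30 / 379.2 = 0.008701 A
P_R3 = I² × R3 = (0.008701)² × 8.05 = 0.0006095 W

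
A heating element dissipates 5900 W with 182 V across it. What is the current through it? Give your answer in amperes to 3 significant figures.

The two known quantities fix the third via I = P / V.
I = 5900 / 182 = 32.42 A

32.4 A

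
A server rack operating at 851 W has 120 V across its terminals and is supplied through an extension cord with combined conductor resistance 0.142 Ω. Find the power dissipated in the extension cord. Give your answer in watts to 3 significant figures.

7.14 W

The extension cord and load are in series, so the same current flows in both; the loss is I²R_line.
I = P / V = 851 / 120 = 7.092 A through the extension cord.
P_line = I² R_line = (7.092)² × 0.142 = 7.141 W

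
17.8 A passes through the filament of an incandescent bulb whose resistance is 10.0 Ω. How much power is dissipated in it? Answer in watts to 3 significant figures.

3170 W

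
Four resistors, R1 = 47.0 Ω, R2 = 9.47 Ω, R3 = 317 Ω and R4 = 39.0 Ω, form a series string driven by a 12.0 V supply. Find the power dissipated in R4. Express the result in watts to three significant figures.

The current is common to all series resistors; compute it, then apply P = I²R for the target.
R_total = 47.0 + 9.47 + 317 + 39.0 = 412.5 Ω
I = V / R_total = 12.0 / 412.5 = 0.02909 A
P_R4 = I² × R4 = (0.02909)² × 39.0 = 0.03301 W

0.0330 W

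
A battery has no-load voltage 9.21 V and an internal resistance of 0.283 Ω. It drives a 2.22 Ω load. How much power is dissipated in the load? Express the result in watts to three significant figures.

Find the circuit current first, then P = I²R for the load (series elements share I).
I = ε / (r + R) = 9.21 / (0.283 + 2.22) = 3.680 A
P_load = I² R = (3.680)² × 2.22 = 30.06 W

30.1 W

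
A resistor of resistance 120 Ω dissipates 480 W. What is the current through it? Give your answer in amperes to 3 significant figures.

2.00 A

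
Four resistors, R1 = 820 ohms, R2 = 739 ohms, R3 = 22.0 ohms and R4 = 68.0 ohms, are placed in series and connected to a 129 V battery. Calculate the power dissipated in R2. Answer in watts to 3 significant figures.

4.52 W

The current is common to all series resistors; compute it, then apply P = I²R for the target.
R_total = 820 + 739 + 22.0 + 68.0 = 1649 Ω
I = V / R_total = 129 / 1649 = 0.07823 A
P_R2 = I² × R2 = (0.07823)² × 739 = 4.523 W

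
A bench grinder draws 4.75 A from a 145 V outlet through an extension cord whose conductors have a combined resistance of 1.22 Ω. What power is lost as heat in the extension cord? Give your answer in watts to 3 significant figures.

27.5 W

The extension cord is a series resistance carrying the load current; its dissipation is I²R_line.
The extension cord carries the full 4.75 A.
P_line = I² R_line = (4.750)² × 1.22 = 27.53 W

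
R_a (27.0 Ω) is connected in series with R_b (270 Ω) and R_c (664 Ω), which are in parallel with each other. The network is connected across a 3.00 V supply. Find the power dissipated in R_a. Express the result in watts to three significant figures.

0.00507 W

First combine the parallel branches into one equivalent R_p, then R_a + R_p is a series pair.
R_p = (270×664)/(270+664) = 191.9 Ω
R_total = 27.0 + 191.9 = 218.9 Ω
I = V / R_total = 3.00 / 218.9 = 0.01370 A
All the current flows through R_a; use P = I²R.
P_R_a = (0.01370)² × 27.0 = 0.005069 W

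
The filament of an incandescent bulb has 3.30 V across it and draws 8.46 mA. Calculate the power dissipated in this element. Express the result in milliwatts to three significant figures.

27.9 mW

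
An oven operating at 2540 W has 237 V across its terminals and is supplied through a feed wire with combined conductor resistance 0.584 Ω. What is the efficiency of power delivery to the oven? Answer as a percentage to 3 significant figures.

97.4 %

I = P / V = 2540 / 237 = 10.72 A through the feed wire.
P_line = I² R_line = (10.72)² × 0.584 = 67.08 W
P_source = P_load + P_line = 2540 + 67.08 = 2607 W
η = P_load / P_source = 2540 / 2607 = 0.9743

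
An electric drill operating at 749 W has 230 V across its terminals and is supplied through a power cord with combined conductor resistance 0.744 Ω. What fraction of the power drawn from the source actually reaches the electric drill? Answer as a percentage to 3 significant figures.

I = P / V = 749 / 230 = 3.257 A through the power cord.
P_line = I² R_line = (3.257)² × 0.744 = 7.890 W
P_source = P_load + P_line = 749.0 + 7.890 = 756.9 W
η = P_load / P_source = 749.0 / 756.9 = 0.9896

99.0 %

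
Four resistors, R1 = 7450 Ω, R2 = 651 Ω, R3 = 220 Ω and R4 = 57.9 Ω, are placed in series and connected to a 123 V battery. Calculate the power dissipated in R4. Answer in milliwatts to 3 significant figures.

Since the resistors are in series they all carry the loop current I = V/R_total; the power in any one is I²R.
R_total = 7450 + 651 + 220 + 57.9 = 8379 Ω
I = V / R_total = 123 / 8379 = 0.01468 A
P_R4 = I² × R4 = (0.01468)² × 57.9 = 0.01248 W

12.5 mW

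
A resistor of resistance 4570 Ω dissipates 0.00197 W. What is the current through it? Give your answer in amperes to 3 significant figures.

Inverting the appropriate power form: I = √(P / R).
I = √(0.00197 / 4570) = 0.0006566 A

0.000657 A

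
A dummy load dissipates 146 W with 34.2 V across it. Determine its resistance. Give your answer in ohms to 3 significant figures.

8.01 Ω

The two known quantities fix the third via R = V² / P.
R = (34.2)² / 146 = 8.011 Ω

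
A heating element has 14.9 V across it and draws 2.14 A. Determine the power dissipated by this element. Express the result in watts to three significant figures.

Both the voltage across and the current through the element are known, so P = V I applies directly.
P = 14.9 V × 2.140 A = 31.89 W

31.9 W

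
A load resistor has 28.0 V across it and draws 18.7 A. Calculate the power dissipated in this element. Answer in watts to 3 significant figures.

524 W

Both the voltage across and the current through the element are known, so P = V I applies directly.
P = 28.0 V × 18.70 A = 523.6 W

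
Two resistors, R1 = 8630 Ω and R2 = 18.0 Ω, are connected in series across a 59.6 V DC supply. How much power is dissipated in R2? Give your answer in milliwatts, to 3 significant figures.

0.855 mW

Every series element carries the same I. Get I from the total resistance, then P = I² × R2.
R_total = 8630 + 18.0 = 8648 Ω
I = V / R_total = 59.6 / 8648 = 0.006892 A
P_R2 = I² × R2 = (0.006892)² × 18.0 = 0.0008549 W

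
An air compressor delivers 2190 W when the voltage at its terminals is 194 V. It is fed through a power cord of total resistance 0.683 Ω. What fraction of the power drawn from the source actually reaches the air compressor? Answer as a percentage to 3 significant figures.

I = P / V = 2190 / 194 = 11.29 A through the power cord.
P_line = I² R_line = (11.29)² × 0.683 = 87.04 W
P_source = P_load + P_line = 2190 + 87.04 = 2277 W
η = P_load / P_source = 2190 / 2277 = 0.9618

96.2 %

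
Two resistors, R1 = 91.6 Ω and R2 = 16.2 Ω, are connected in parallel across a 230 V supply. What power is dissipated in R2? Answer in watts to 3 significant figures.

The supply voltage appears across each parallel branch — just use P = V²/R2.
P_R2 = V² / R2 = (230)² / 16.2 Ω = 3265 W

3270 W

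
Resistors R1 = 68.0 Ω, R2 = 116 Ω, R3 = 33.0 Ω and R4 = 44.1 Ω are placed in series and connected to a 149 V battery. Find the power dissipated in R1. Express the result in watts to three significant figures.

Since the resistors are in series they all carry the loop current I = V/R_total; the power in any one is I²R.
R_total = 68.0 + 116 + 33.0 + 44.1 = 261.1 Ω
I = V / R_total = 149 / 261.1 = 0.5707 A
P_R1 = I² × R1 = (0.5707)² × 68.0 = 22.14 W

22.1 W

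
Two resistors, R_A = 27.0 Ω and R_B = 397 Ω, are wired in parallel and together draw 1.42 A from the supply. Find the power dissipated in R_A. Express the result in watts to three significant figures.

47.7 W

Parallel branches share V, not I — compute V via R_eq, then use V²/R for the target branch.
1/R_eq = 1/27.0 + 1/397 ⇒ R_eq = 25.28 Ω
V = I_total × R_eq = 1.420 × 25.28 = 35.90 V
P_R_A = V² / R_A = (35.90)² / 27.0 = 47.73 W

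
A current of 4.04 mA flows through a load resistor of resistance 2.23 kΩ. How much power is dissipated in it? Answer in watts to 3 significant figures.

0.0364 W

Knowing I and R, the power is just I²R — no need to find V first.
P = (0.004040 A)² × 2230 Ω = 0.03640 W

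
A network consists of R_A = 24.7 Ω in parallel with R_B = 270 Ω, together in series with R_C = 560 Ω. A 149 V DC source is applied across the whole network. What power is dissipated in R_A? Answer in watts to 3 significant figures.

First find R_p for the parallel pair, then treat R_p + R_C as a series loop.
R_p = (24.7×270)/(24.7+270) = 22.63 Ω
R_total = R_p + 560 = 22.63 + 560 = 582.6 Ω
I = V / R_total = 149 / 582.6 = 0.2557 A
Voltage across the parallel pair: V_p = I × R_p = 0.2557 × 22.63 = 5.787 V
Use P = V²/R for R_A with V = V_p.
P_R_A = (5.787)² / 24.7 = 1.356 W

1.36 W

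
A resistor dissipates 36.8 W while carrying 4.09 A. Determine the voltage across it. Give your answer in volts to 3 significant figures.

9.00 V

From P = V I = I²R = V²/R, with the two given quantities we get V = P / I.
V = 36.8 / 4.090 = 8.998 V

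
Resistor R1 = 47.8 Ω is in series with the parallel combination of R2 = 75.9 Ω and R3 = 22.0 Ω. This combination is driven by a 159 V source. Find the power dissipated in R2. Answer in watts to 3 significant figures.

Reduce the parallel pair to R_p first; the network is then a simple series string.
R_p = (75.9×22.0)/(75.9+22.0) = 17.06 Ω
R_total = 47.8 + 17.06 = 64.86 Ω
I = V / R_total = 159 / 64.86 = 2.452 A
Voltage across the parallel pair: V_p = I × R_p = 2.452 × 17.06 = 41.81 V
R2 sees V_p directly, so P = V_p² / R2.
P_R2 = (41.81)² / 75.9 = 23.04 W

23.0 W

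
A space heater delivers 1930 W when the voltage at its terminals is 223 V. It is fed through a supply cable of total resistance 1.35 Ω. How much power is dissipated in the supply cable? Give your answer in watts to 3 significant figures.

Line loss is just I²R for the cable — we know both I and R_line directly.
I = P / V = 1930 / 223 = 8.655 A through the supply cable.
P_line = I² R_line = (8.655)² × 1.35 = 101.1 W

101 W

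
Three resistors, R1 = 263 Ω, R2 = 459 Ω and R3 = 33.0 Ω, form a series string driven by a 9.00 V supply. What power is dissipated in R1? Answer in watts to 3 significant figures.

In a series string the same current flows through every resistor — find that current, then P = I²R for the one we want.
R_total = 263 + 459 + 33.0 = 755.0 Ω
I = V / R_total = 9.00 / 755.0 = 0.01192 A
P_R1 = I² × R1 = (0.01192)² × 263 = 0.03737 W

0.0374 W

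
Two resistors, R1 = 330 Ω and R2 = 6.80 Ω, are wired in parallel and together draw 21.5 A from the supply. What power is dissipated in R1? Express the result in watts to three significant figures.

62.2 W

Parallel branches share V, not I — compute V via R_eq, then use V²/R for the target branch.
1/R_eq = 1/330 + 1/6.80 ⇒ R_eq = 6.663 Ω
V = I_total × R_eq = 21.50 × 6.663 = 143.2 V
P_R1 = V² / R1 = (143.2)² / 330 = 62.18 W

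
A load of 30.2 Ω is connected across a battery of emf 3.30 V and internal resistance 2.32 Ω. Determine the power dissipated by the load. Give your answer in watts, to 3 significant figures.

0.311 W

The internal resistance and the load are in series, so the same I flows through both; get I from ε/(r+R), then I²R for the load.
I = ε / (r + R) = 3.30 / (2.32 + 30.2) = 0.1015 A
P_load = I² R = (0.1015)² × 30.2 = 0.3110 W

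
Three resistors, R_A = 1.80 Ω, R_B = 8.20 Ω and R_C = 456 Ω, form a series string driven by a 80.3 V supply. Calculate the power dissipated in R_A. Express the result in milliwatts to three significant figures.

53.4 mW

In a series string the same current flows through every resistor — find that current, then P = I²R for the one we want.
R_total = 1.80 + 8.20 + 456 = 466.0 Ω
I = V / R_total = 80.3 / 466.0 = 0.1723 A
P_R_A = I² × R_A = (0.1723)² × 1.80 = 0.05345 W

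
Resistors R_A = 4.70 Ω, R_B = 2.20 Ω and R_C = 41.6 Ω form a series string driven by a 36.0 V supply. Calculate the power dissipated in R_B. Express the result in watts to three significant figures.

In a series string the same current flows through every resistor — find that current, then P = I²R for the one we want.
R_total = 4.70 + 2.20 + 41.6 = 48.50 Ω
I = V / R_total = 36.0 / 48.50 = 0.7423 A
P_R_B = I² × R_B = (0.7423)² × 2.20 = 1.212 W

1.21 W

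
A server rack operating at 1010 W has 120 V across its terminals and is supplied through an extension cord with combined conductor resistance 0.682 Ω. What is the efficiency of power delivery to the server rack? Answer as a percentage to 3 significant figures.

95.4 %

I = P / V = 1010 / 120 = 8.417 A through the extension cord.
P_line = I² R_line = (8.417)² × 0.682 = 48.31 W
P_source = P_load + P_line = 1010 + 48.31 = 1058 W
η = P_load / P_source = 1010 / 1058 = 0.9543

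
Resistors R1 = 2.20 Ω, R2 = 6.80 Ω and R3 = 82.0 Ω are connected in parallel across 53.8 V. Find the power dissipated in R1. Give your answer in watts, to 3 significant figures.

R1 sits directly across the source, so P = V²/R with V = 53.8 V.
P_R1 = V² / R1 = (53.8)² / 2.20 Ω = 1316 W

1320 W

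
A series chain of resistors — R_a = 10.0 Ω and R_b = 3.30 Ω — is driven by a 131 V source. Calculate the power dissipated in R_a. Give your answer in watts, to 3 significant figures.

970 W

Every series element carries the same I. Get I from the total resistance, then P = I² × R_a.
R_total = 10.0 + 3.30 = 13.30 Ω
I = V / R_total = 131 / 13.30 = 9.850 A
P_R_a = I² × R_a = (9.850)² × 10.0 = 970.2 W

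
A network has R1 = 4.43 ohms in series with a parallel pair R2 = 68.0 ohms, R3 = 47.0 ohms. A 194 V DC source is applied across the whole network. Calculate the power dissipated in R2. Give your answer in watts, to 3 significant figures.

Collapse R2‖R3 to a single equivalent, reducing the network to two series elements.
R_p = (68.0×47.0)/(68.0+47.0) = 27.79 Ω
R_total = 4.43 + 27.79 = 32.22 Ω
I = V / R_total = 194 / 32.22 = 6.021 A
Voltage across the parallel pair: V_p = I × R_p = 6.021 × 27.79 = 167.3 V
R2 sees V_p directly, so P = V_p² / R2.
P_R2 = (167.3)² / 68.0 = 411.7 W

412 W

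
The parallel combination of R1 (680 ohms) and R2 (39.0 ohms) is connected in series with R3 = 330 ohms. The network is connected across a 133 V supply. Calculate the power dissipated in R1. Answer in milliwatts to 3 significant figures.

First find R_p for the parallel pair, then treat R_p + R3 as a series loop.
R_p = (680×39.0)/(680+39.0) = 36.88 Ω
R_total = R_p + 330 = 36.88 + 330 = 366.9 Ω
I = V / R_total = 133 / 366.9 = 0.3625 A
Voltage across the parallel pair: V_p = I × R_p = 0.3625 × 36.88 = 13.37 V
R1 has V_p across it, so P = V_p²/R1.
P_R1 = (13.37)² / 680 = 0.2629 W

263 mW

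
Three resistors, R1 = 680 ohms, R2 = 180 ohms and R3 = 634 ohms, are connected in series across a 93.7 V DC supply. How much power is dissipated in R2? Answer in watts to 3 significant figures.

Every series element carries the same I. Get I from the total resistance, then P = I² × R2.
R_total = 680 + 180 + 634 = 1494 Ω
I = V / R_total = 93.7 / 1494 = 0.06272 A
P_R2 = I² × R2 = (0.06272)² × 180 = 0.7080 W

0.708 W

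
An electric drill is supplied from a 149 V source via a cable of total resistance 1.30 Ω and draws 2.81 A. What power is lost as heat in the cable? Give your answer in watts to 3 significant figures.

10.3 W

Only the current and the line resistance are needed for the I²R loss.
The cable carries the full 2.81 A.
P_line = I² R_line = (2.810)² × 1.30 = 10.26 W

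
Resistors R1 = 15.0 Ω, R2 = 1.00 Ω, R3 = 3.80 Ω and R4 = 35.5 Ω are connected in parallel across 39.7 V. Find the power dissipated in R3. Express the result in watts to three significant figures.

415 W

The supply voltage appears across each parallel branch — just use P = V²/R3.
P_R3 = V² / R3 = (39.7)² / 3.80 Ω = 414.8 W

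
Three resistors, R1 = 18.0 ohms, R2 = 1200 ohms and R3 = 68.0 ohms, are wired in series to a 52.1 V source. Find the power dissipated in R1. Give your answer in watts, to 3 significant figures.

The current is common to all series resistors; compute it, then apply P = I²R for the target.
R_total = 18.0 + 1200 + 68.0 = 1286 Ω
I = V / R_total = 52.1 / 1286 = 0.04051 A
P_R1 = I² × R1 = (0.04051)² × 18.0 = 0.02954 W

0.0295 W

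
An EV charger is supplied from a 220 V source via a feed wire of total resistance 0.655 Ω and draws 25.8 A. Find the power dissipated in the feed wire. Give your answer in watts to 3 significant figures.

The feed wire and load are in series, so the same current flows in both; the loss is I²R_line.
The feed wire carries the full 25.8 A.
P_line = I² R_line = (25.80)² × 0.655 = 436.0 W

436 W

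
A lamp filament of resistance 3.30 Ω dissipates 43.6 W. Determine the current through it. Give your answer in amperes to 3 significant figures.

From P = V I = I²R = V²/R, with the two given quantities we get I = √(P / R).
I = √(43.6 / 3.30) = 3.635 A

3.63 A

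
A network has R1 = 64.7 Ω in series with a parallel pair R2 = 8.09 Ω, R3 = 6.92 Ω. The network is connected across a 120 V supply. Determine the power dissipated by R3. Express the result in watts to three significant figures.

Collapse R2‖R3 to a single equivalent, reducing the network to two series elements.
R_p = (8.09×6.92)/(8.09+6.92) = 3.730 Ω
R_total = 64.7 + 3.730 = 68.43 Ω
I = V / R_total = 120 / 68.43 = 1.754 A
Voltage across the parallel pair: V_p = I × R_p = 1.754 × 3.730 = 6.540 V
R3 is across V_p, so use P = V²/R for that branch.
P_R3 = (6.540)² / 6.92 = 6.182 W

6.18 W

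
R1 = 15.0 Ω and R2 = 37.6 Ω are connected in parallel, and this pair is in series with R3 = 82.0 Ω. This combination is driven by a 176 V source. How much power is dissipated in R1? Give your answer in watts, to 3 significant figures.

27.6 W

Combine R1 and R2 into their parallel equivalent first, reducing the network to two series resistors.
R_p = (15.0×37.6)/(15.0+37.6) = 10.72 Ω
R_total = R_p + 82.0 = 10.72 + 82.0 = 92.72 Ω
I = V / R_total = 176 / 92.72 = 1.898 A
Voltage across the parallel pair: V_p = I × R_p = 1.898 × 10.72 = 20.35 V
R1 has V_p across it, so P = V_p²/R1.
P_R1 = (20.35)² / 15.0 = 27.62 W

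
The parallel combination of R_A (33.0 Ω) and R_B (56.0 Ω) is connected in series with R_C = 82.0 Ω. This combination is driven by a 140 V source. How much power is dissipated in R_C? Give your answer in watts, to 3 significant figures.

Combine R_A and R_B into their parallel equivalent first, reducing the network to two series resistors.
R_p = (33.0×56.0)/(33.0+56.0) = 20.76 Ω
R_total = R_p + 82.0 = 20.76 + 82.0 = 102.8 Ω
I = V / R_total = 140 / 102.8 = 1.362 A
R_C carries the full series current, so P = I²R.
P_R_C = (1.362)² × 82.0 = 152.2 W

152 W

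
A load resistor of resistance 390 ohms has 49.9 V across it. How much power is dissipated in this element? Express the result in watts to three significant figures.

6.38 W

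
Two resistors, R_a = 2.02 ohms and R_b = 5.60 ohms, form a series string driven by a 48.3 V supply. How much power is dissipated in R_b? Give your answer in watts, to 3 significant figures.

225 W

Since the resistors are in series they all carry the loop current I = V/R_total; the power in any one is I²R.
R_total = 2.02 + 5.60 = 7.620 Ω
I = V / R_total = 48.3 / 7.620 = 6.339 A
P_R_b = I² × R_b = (6.339)² × 5.60 = 225.0 W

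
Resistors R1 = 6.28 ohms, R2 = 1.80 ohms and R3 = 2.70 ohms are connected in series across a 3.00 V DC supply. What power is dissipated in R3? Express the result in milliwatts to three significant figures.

Every series element carries the same I. Get I from the total resistance, then P = I² × R3.
R_total = 6.28 + 1.80 + 2.70 = 10.78 Ω
I = V / R_total = 3.00 / 10.78 = 0.2783 A
P_R3 = I² × R3 = (0.2783)² × 2.70 = 0.2091 W

209 mW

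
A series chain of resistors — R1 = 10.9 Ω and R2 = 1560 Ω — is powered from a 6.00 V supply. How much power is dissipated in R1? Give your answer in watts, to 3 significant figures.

Since the resistors are in series they all carry the loop current I = V/R_total; the power in any one is I²R.
R_total = 10.9 + 1560 = 1571 Ω
I = V / R_total = 6.00 / 1571 = 0.003819 A
P_R1 = I² × R1 = (0.003819)² × 10.9 = 0.0001590 W

0.000159 W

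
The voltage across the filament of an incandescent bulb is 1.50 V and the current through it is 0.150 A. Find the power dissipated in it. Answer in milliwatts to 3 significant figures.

225 mW

V and I are known directly — P = V I, no intermediate step needed.
P = 1.50 V × 0.1500 A = 0.2250 W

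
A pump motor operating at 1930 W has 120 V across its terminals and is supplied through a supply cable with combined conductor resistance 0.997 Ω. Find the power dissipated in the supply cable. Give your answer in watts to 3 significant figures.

Only the current and the line resistance are needed for the I²R loss.
I = P / V = 1930 / 120 = 16.08 A through the supply cable.
P_line = I² R_line = (16.08)² × 0.997 = 257.9 W

258 W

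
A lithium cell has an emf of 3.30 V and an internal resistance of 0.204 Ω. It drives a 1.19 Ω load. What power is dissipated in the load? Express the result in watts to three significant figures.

With r and R in series, I = ε/(r+R); the load dissipates I²R.
I = ε / (r + R) = 3.30 / (0.204 + 1.19) = 2.367 A
P_load = I² R = (2.367)² × 1.19 = 6.669 W

6.67 W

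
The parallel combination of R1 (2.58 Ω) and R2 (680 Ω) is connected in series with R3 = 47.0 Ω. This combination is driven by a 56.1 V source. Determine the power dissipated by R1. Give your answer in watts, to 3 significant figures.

Collapse the R1‖R2 pair into one equivalent R_p; then R_p and R3 form a series string.
R_p = (2.58×680)/(2.58+680) = 2.570 Ω
R_total = R_p + 47.0 = 2.570 + 47.0 = 49.57 Ω
I = V / R_total = 56.1 / 49.57 = 1.132 A
Voltage across the parallel pair: V_p = I × R_p = 1.132 × 2.570 = 2.909 V
R1 has V_p across it, so P = V_p²/R1.
P_R1 = (2.909)² / 2.58 = 3.280 W

3.28 W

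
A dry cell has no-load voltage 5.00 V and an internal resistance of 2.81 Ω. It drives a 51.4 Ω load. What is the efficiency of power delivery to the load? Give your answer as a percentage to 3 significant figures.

Both r and R carry the same current, so the power split is just the resistance split: η = R/(R+r).
η = R / (R + r) = 51.4 / (51.4 + 2.81) = 0.9482

94.8 %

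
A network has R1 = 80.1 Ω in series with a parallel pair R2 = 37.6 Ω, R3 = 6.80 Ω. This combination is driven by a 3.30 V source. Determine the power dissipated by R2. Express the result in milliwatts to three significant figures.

1.30 mW

First combine the parallel branches into one equivalent R_p, then R1 + R_p is a series pair.
R_p = (37.6×6.80)/(37.6+6.80) = 5.759 Ω
R_total = 80.1 + 5.759 = 85.86 Ω
I = V / R_total = 3.30 / 85.86 = 0.03844 A
Voltage across the parallel pair: V_p = I × R_p = 0.03844 × 5.759 = 0.2213 V
R2 is across V_p, so use P = V²/R for that branch.
P_R2 = (0.2213)² / 37.6 = 0.001303 W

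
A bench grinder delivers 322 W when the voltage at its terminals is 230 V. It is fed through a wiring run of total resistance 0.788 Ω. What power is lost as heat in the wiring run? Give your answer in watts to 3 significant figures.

1.54 W

Only the current and the line resistance are needed for the I²R loss.
I = P / V = 322 / 230 = 1.400 A through the wiring run.
P_line = I² R_line = (1.400)² × 0.788 = 1.544 W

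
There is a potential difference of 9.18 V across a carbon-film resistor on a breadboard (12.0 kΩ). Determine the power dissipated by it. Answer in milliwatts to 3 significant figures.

V and R are stated; P = V²/R avoids computing the current.
P = (9.18 V)² / 12000 Ω = 0.007023 W

7.02 mW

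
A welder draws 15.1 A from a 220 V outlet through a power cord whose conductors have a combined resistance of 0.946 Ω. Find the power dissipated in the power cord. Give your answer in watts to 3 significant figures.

Only the current and the line resistance are needed for the I²R loss.
The power cord carries the full 15.1 A.
P_line = I² R_line = (15.10)² × 0.946 = 215.7 W

216 W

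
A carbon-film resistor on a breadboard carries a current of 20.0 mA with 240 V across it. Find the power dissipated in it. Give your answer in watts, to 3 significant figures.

Both the voltage across and the current through the element are known, so P = V I applies directly.
P = 240 V × 0.02000 A = 4.800 W

4.80 W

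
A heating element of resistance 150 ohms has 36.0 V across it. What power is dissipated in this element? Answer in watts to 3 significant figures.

Voltage and resistance are given, so P = V²/R is the one-step route.
P = (36.0 V)² / 150 Ω = 8.640 W

8.64 W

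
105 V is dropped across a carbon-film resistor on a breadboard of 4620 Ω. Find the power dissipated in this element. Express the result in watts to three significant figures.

Voltage and resistance are given, so P = V²/R is the one-step route.
P = (105 V)² / 4620 Ω = 2.386 W

2.39 W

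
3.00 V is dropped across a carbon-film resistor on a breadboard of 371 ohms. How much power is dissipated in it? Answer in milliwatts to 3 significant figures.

24.3 mW

Voltage and resistance are given, so P = V²/R is the one-step route.
P = (3.00 V)² / 371 Ω = 0.02426 W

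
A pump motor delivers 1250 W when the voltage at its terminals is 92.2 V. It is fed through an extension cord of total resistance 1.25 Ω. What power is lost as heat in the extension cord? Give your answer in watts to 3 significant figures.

Only the current and the line resistance are needed for the I²R loss.
I = P / V = 1250 / 92.2 = 13.56 A through the extension cord.
P_line = I² R_line = (13.56)² × 1.25 = 229.8 W

230 W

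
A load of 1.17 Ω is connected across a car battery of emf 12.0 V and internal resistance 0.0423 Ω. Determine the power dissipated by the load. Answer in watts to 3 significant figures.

Load and internal resistance form a series loop — compute the loop current, then the load power via I²R.
I = ε / (r + R) = 12.0 / (0.0423 + 1.17) = 9.899 A
P_load = I² R = (9.899)² × 1.17 = 114.6 W

115 W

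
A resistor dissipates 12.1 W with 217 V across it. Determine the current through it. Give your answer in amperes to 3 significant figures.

0.0558 A

The two known quantities fix the third via I = P / V.
I = 12.1 / 217 = 0.05576 A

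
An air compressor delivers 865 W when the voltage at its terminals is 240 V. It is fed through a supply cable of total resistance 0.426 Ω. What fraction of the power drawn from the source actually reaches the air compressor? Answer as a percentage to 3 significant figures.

99.4 %

I = P / V = 865 / 240 = 3.604 A through the supply cable.
P_line = I² R_line = (3.604)² × 0.426 = 5.534 W
P_source = P_load + P_line = 865.0 + 5.534 = 870.5 W
η = P_load / P_source = 865.0 / 870.5 = 0.9936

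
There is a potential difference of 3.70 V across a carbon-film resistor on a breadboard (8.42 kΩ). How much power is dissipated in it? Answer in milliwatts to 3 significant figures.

1.63 mW

Voltage and resistance are given, so P = V²/R is the one-step route.
P = (3.70 V)² / 8420 Ω = 0.001626 W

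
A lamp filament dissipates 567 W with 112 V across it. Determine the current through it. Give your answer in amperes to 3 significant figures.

Rearranging the power relation for the two known quantities gives I = P / V.
I = 567 / 112 = 5.062 A

5.06 A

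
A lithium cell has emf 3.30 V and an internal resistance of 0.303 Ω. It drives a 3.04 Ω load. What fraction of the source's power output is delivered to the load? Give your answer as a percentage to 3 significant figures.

η = P_load/(P_load+P_int) = I²R/(I²R+I²r) = R/(R+r) — the I² cancels for series elements.
η = R / (R + r) = 3.04 / (3.04 + 0.303) = 0.9094

90.9 %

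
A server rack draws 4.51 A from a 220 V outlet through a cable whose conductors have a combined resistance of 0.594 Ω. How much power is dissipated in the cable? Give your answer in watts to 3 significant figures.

The cable and load are in series, so the same current flows in both; the loss is I²R_line.
The cable carries the full 4.51 A.
P_line = I² R_line = (4.510)² × 0.594 = 12.08 W

12.1 W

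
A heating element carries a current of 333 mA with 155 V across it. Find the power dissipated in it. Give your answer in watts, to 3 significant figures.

51.6 W

With V and I both given, power follows immediately from P = V I.
P = 155 V × 0.3330 A = 51.62 W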